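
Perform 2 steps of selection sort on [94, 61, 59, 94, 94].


Initial: [94, 61, 59, 94, 94]
Step 1: min=59 at 2
  Swap: [59, 61, 94, 94, 94]
Step 2: min=61 at 1
  Swap: [59, 61, 94, 94, 94]

After 2 steps: [59, 61, 94, 94, 94]


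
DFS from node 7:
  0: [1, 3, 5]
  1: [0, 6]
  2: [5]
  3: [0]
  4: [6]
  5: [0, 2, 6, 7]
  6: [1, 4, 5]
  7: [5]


Visit 7, push [5]
Visit 5, push [6, 2, 0]
Visit 0, push [3, 1]
Visit 1, push [6]
Visit 6, push [4]
Visit 4, push []
Visit 3, push []
Visit 2, push []

DFS order: [7, 5, 0, 1, 6, 4, 3, 2]


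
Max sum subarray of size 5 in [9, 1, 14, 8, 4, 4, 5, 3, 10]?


[0:5]: 36
[1:6]: 31
[2:7]: 35
[3:8]: 24
[4:9]: 26

Max: 36 at [0:5]


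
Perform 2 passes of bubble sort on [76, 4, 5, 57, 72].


Initial: [76, 4, 5, 57, 72]
Pass 1: [4, 5, 57, 72, 76] (4 swaps)
Pass 2: [4, 5, 57, 72, 76] (0 swaps)

After 2 passes: [4, 5, 57, 72, 76]


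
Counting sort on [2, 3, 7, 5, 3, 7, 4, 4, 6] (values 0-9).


Input: [2, 3, 7, 5, 3, 7, 4, 4, 6]
Counts: [0, 0, 1, 2, 2, 1, 1, 2, 0, 0]

Sorted: [2, 3, 3, 4, 4, 5, 6, 7, 7]


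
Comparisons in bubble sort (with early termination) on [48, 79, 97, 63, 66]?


Algorithm: bubble sort (with early termination)
Input: [48, 79, 97, 63, 66]
Sorted: [48, 63, 66, 79, 97]

9


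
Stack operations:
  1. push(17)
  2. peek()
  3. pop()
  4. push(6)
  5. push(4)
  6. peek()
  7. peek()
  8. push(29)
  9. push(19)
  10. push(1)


push(17) -> [17]
peek()->17
pop()->17, []
push(6) -> [6]
push(4) -> [6, 4]
peek()->4
peek()->4
push(29) -> [6, 4, 29]
push(19) -> [6, 4, 29, 19]
push(1) -> [6, 4, 29, 19, 1]

Final stack: [6, 4, 29, 19, 1]


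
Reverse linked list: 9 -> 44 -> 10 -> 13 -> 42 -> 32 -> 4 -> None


Step 1: curr=9, set curr.next=prev(None) | reversed so far: 9
Step 2: curr=44, set curr.next=prev(9) | reversed so far: 44 -> 9
Step 3: curr=10, set curr.next=prev(44) | reversed so far: 10 -> 44 -> 9
Step 4: curr=13, set curr.next=prev(10) | reversed so far: 13 -> 10 -> 44 -> 9
Step 5: curr=42, set curr.next=prev(13) | reversed so far: 42 -> 13 -> 10 -> 44 -> 9
Step 6: curr=32, set curr.next=prev(42) | reversed so far: 32 -> 42 -> 13 -> 10 -> 44 -> 9
Step 7: curr=4, set curr.next=prev(32) | reversed so far: 4 -> 32 -> 42 -> 13 -> 10 -> 44 -> 9

4 -> 32 -> 42 -> 13 -> 10 -> 44 -> 9 -> None


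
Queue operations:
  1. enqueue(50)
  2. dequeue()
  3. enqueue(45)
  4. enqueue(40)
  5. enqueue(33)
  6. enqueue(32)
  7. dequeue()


enqueue(50) -> [50]
dequeue()->50, []
enqueue(45) -> [45]
enqueue(40) -> [45, 40]
enqueue(33) -> [45, 40, 33]
enqueue(32) -> [45, 40, 33, 32]
dequeue()->45, [40, 33, 32]

Final queue: [40, 33, 32]


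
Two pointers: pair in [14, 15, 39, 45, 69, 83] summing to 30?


lo=0(14)+hi=5(83)=97
lo=0(14)+hi=4(69)=83
lo=0(14)+hi=3(45)=59
lo=0(14)+hi=2(39)=53
lo=0(14)+hi=1(15)=29

No pair found


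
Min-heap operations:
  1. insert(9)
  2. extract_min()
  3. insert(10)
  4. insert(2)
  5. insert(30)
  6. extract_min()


insert(9) -> [9]
extract_min()->9, []
insert(10) -> [10]
insert(2) -> [2, 10]
insert(30) -> [2, 10, 30]
extract_min()->2, [10, 30]

Final heap: [10, 30]


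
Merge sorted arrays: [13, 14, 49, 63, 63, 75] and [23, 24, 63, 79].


Take 13 from A
Take 14 from A
Take 23 from B
Take 24 from B
Take 49 from A
Take 63 from A
Take 63 from A
Take 63 from B
Take 75 from A

Merged: [13, 14, 23, 24, 49, 63, 63, 63, 75, 79]


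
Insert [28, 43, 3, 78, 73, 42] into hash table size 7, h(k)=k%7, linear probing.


Insert 28: h=0 -> slot 0
Insert 43: h=1 -> slot 1
Insert 3: h=3 -> slot 3
Insert 78: h=1, 1 probes -> slot 2
Insert 73: h=3, 1 probes -> slot 4
Insert 42: h=0, 5 probes -> slot 5

Table: [28, 43, 78, 3, 73, 42, None]


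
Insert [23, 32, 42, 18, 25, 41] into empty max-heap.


Insert 23: [23]
Insert 32: [32, 23]
Insert 42: [42, 23, 32]
Insert 18: [42, 23, 32, 18]
Insert 25: [42, 25, 32, 18, 23]
Insert 41: [42, 25, 41, 18, 23, 32]

Final heap: [42, 25, 41, 18, 23, 32]


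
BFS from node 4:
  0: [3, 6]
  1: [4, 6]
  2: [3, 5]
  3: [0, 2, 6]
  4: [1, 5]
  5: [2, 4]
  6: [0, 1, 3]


Visit 4, enqueue [1, 5]
Visit 1, enqueue [6]
Visit 5, enqueue [2]
Visit 6, enqueue [0, 3]
Visit 2, enqueue []
Visit 0, enqueue []
Visit 3, enqueue []

BFS order: [4, 1, 5, 6, 2, 0, 3]


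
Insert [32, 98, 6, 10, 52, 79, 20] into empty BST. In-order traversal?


Insert 32: root
Insert 98: R from 32
Insert 6: L from 32
Insert 10: L from 32 -> R from 6
Insert 52: R from 32 -> L from 98
Insert 79: R from 32 -> L from 98 -> R from 52
Insert 20: L from 32 -> R from 6 -> R from 10

In-order: [6, 10, 20, 32, 52, 79, 98]


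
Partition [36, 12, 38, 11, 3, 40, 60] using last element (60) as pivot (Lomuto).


Pivot: 60
  36 <= 60: advance i (no swap)
  12 <= 60: advance i (no swap)
  38 <= 60: advance i (no swap)
  11 <= 60: advance i (no swap)
  3 <= 60: advance i (no swap)
  40 <= 60: advance i (no swap)
Place pivot at 6: [36, 12, 38, 11, 3, 40, 60]

Partitioned: [36, 12, 38, 11, 3, 40, 60]


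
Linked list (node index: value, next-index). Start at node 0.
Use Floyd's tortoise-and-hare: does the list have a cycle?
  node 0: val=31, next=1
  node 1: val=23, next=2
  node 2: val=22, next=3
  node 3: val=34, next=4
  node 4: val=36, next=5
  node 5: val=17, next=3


Floyd's tortoise (slow, +1) and hare (fast, +2):
  init: slow=0, fast=0
  step 1: slow=1, fast=2
  step 2: slow=2, fast=4
  step 3: slow=3, fast=3
  slow == fast at node 3: cycle detected

Cycle: yes


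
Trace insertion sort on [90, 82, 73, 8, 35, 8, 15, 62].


Initial: [90, 82, 73, 8, 35, 8, 15, 62]
Insert 82: [82, 90, 73, 8, 35, 8, 15, 62]
Insert 73: [73, 82, 90, 8, 35, 8, 15, 62]
Insert 8: [8, 73, 82, 90, 35, 8, 15, 62]
Insert 35: [8, 35, 73, 82, 90, 8, 15, 62]
Insert 8: [8, 8, 35, 73, 82, 90, 15, 62]
Insert 15: [8, 8, 15, 35, 73, 82, 90, 62]
Insert 62: [8, 8, 15, 35, 62, 73, 82, 90]

Sorted: [8, 8, 15, 35, 62, 73, 82, 90]


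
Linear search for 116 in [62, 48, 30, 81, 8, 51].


i=0: 62!=116
i=1: 48!=116
i=2: 30!=116
i=3: 81!=116
i=4: 8!=116
i=5: 51!=116

Not found, 6 comps


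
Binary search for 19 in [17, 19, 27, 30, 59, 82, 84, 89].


Step 1: lo=0, hi=7, mid=3, val=30
Step 2: lo=0, hi=2, mid=1, val=19

Found at index 1


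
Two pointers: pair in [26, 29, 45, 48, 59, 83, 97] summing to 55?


lo=0(26)+hi=6(97)=123
lo=0(26)+hi=5(83)=109
lo=0(26)+hi=4(59)=85
lo=0(26)+hi=3(48)=74
lo=0(26)+hi=2(45)=71
lo=0(26)+hi=1(29)=55

Yes: 26+29=55


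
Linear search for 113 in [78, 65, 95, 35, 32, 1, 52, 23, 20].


i=0: 78!=113
i=1: 65!=113
i=2: 95!=113
i=3: 35!=113
i=4: 32!=113
i=5: 1!=113
i=6: 52!=113
i=7: 23!=113
i=8: 20!=113

Not found, 9 comps


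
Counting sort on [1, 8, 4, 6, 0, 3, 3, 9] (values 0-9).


Input: [1, 8, 4, 6, 0, 3, 3, 9]
Counts: [1, 1, 0, 2, 1, 0, 1, 0, 1, 1]

Sorted: [0, 1, 3, 3, 4, 6, 8, 9]


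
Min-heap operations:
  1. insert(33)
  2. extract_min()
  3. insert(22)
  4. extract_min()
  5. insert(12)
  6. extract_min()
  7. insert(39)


insert(33) -> [33]
extract_min()->33, []
insert(22) -> [22]
extract_min()->22, []
insert(12) -> [12]
extract_min()->12, []
insert(39) -> [39]

Final heap: [39]


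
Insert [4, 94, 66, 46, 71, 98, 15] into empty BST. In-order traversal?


Insert 4: root
Insert 94: R from 4
Insert 66: R from 4 -> L from 94
Insert 46: R from 4 -> L from 94 -> L from 66
Insert 71: R from 4 -> L from 94 -> R from 66
Insert 98: R from 4 -> R from 94
Insert 15: R from 4 -> L from 94 -> L from 66 -> L from 46

In-order: [4, 15, 46, 66, 71, 94, 98]


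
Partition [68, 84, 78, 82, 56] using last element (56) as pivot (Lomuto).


Pivot: 56
Place pivot at 0: [56, 84, 78, 82, 68]

Partitioned: [56, 84, 78, 82, 68]


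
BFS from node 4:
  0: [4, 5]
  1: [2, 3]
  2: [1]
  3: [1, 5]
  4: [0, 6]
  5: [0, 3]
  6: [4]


Visit 4, enqueue [0, 6]
Visit 0, enqueue [5]
Visit 6, enqueue []
Visit 5, enqueue [3]
Visit 3, enqueue [1]
Visit 1, enqueue [2]
Visit 2, enqueue []

BFS order: [4, 0, 6, 5, 3, 1, 2]


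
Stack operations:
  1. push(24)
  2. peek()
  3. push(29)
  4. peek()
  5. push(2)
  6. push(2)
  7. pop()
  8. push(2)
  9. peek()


push(24) -> [24]
peek()->24
push(29) -> [24, 29]
peek()->29
push(2) -> [24, 29, 2]
push(2) -> [24, 29, 2, 2]
pop()->2, [24, 29, 2]
push(2) -> [24, 29, 2, 2]
peek()->2

Final stack: [24, 29, 2, 2]


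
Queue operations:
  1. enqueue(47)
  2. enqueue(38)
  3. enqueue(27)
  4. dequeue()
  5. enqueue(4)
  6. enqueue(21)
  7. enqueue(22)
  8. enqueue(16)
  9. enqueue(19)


enqueue(47) -> [47]
enqueue(38) -> [47, 38]
enqueue(27) -> [47, 38, 27]
dequeue()->47, [38, 27]
enqueue(4) -> [38, 27, 4]
enqueue(21) -> [38, 27, 4, 21]
enqueue(22) -> [38, 27, 4, 21, 22]
enqueue(16) -> [38, 27, 4, 21, 22, 16]
enqueue(19) -> [38, 27, 4, 21, 22, 16, 19]

Final queue: [38, 27, 4, 21, 22, 16, 19]


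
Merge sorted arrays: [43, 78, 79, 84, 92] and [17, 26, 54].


Take 17 from B
Take 26 from B
Take 43 from A
Take 54 from B

Merged: [17, 26, 43, 54, 78, 79, 84, 92]


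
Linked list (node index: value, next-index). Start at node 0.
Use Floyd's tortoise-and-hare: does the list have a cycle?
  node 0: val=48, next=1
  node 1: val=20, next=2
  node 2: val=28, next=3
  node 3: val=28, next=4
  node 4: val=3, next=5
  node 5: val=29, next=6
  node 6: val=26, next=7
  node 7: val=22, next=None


Floyd's tortoise (slow, +1) and hare (fast, +2):
  init: slow=0, fast=0
  step 1: slow=1, fast=2
  step 2: slow=2, fast=4
  step 3: slow=3, fast=6
  step 4: fast 6->7->None, no cycle

Cycle: no


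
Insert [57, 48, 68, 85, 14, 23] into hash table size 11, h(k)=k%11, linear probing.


Insert 57: h=2 -> slot 2
Insert 48: h=4 -> slot 4
Insert 68: h=2, 1 probes -> slot 3
Insert 85: h=8 -> slot 8
Insert 14: h=3, 2 probes -> slot 5
Insert 23: h=1 -> slot 1

Table: [None, 23, 57, 68, 48, 14, None, None, 85, None, None]


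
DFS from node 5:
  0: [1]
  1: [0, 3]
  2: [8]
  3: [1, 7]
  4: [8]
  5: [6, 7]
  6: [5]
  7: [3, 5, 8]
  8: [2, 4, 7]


Visit 5, push [7, 6]
Visit 6, push []
Visit 7, push [8, 3]
Visit 3, push [1]
Visit 1, push [0]
Visit 0, push []
Visit 8, push [4, 2]
Visit 2, push []
Visit 4, push []

DFS order: [5, 6, 7, 3, 1, 0, 8, 2, 4]


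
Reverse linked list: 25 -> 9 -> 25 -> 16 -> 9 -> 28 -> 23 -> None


Step 1: curr=25, set curr.next=prev(None) | reversed so far: 25
Step 2: curr=9, set curr.next=prev(25) | reversed so far: 9 -> 25
Step 3: curr=25, set curr.next=prev(9) | reversed so far: 25 -> 9 -> 25
Step 4: curr=16, set curr.next=prev(25) | reversed so far: 16 -> 25 -> 9 -> 25
Step 5: curr=9, set curr.next=prev(16) | reversed so far: 9 -> 16 -> 25 -> 9 -> 25
Step 6: curr=28, set curr.next=prev(9) | reversed so far: 28 -> 9 -> 16 -> 25 -> 9 -> 25
Step 7: curr=23, set curr.next=prev(28) | reversed so far: 23 -> 28 -> 9 -> 16 -> 25 -> 9 -> 25

23 -> 28 -> 9 -> 16 -> 25 -> 9 -> 25 -> None


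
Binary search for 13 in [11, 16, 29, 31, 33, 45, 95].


Step 1: lo=0, hi=6, mid=3, val=31
Step 2: lo=0, hi=2, mid=1, val=16
Step 3: lo=0, hi=0, mid=0, val=11

Not found


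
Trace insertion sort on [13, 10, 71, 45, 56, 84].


Initial: [13, 10, 71, 45, 56, 84]
Insert 10: [10, 13, 71, 45, 56, 84]
Insert 71: [10, 13, 71, 45, 56, 84]
Insert 45: [10, 13, 45, 71, 56, 84]
Insert 56: [10, 13, 45, 56, 71, 84]
Insert 84: [10, 13, 45, 56, 71, 84]

Sorted: [10, 13, 45, 56, 71, 84]


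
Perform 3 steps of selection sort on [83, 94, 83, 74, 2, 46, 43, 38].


Initial: [83, 94, 83, 74, 2, 46, 43, 38]
Step 1: min=2 at 4
  Swap: [2, 94, 83, 74, 83, 46, 43, 38]
Step 2: min=38 at 7
  Swap: [2, 38, 83, 74, 83, 46, 43, 94]
Step 3: min=43 at 6
  Swap: [2, 38, 43, 74, 83, 46, 83, 94]

After 3 steps: [2, 38, 43, 74, 83, 46, 83, 94]


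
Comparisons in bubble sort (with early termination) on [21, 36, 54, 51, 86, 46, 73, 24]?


Algorithm: bubble sort (with early termination)
Input: [21, 36, 54, 51, 86, 46, 73, 24]
Sorted: [21, 24, 36, 46, 51, 54, 73, 86]

28


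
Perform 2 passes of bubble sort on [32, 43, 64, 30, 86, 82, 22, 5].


Initial: [32, 43, 64, 30, 86, 82, 22, 5]
Pass 1: [32, 43, 30, 64, 82, 22, 5, 86] (4 swaps)
Pass 2: [32, 30, 43, 64, 22, 5, 82, 86] (3 swaps)

After 2 passes: [32, 30, 43, 64, 22, 5, 82, 86]


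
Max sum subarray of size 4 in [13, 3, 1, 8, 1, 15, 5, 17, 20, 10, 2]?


[0:4]: 25
[1:5]: 13
[2:6]: 25
[3:7]: 29
[4:8]: 38
[5:9]: 57
[6:10]: 52
[7:11]: 49

Max: 57 at [5:9]


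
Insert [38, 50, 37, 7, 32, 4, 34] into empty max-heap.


Insert 38: [38]
Insert 50: [50, 38]
Insert 37: [50, 38, 37]
Insert 7: [50, 38, 37, 7]
Insert 32: [50, 38, 37, 7, 32]
Insert 4: [50, 38, 37, 7, 32, 4]
Insert 34: [50, 38, 37, 7, 32, 4, 34]

Final heap: [50, 38, 37, 7, 32, 4, 34]


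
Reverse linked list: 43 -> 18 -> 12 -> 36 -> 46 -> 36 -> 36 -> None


Step 1: curr=43, set curr.next=prev(None) | reversed so far: 43
Step 2: curr=18, set curr.next=prev(43) | reversed so far: 18 -> 43
Step 3: curr=12, set curr.next=prev(18) | reversed so far: 12 -> 18 -> 43
Step 4: curr=36, set curr.next=prev(12) | reversed so far: 36 -> 12 -> 18 -> 43
Step 5: curr=46, set curr.next=prev(36) | reversed so far: 46 -> 36 -> 12 -> 18 -> 43
Step 6: curr=36, set curr.next=prev(46) | reversed so far: 36 -> 46 -> 36 -> 12 -> 18 -> 43
Step 7: curr=36, set curr.next=prev(36) | reversed so far: 36 -> 36 -> 46 -> 36 -> 12 -> 18 -> 43

36 -> 36 -> 46 -> 36 -> 12 -> 18 -> 43 -> None


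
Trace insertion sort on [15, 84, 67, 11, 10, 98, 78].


Initial: [15, 84, 67, 11, 10, 98, 78]
Insert 84: [15, 84, 67, 11, 10, 98, 78]
Insert 67: [15, 67, 84, 11, 10, 98, 78]
Insert 11: [11, 15, 67, 84, 10, 98, 78]
Insert 10: [10, 11, 15, 67, 84, 98, 78]
Insert 98: [10, 11, 15, 67, 84, 98, 78]
Insert 78: [10, 11, 15, 67, 78, 84, 98]

Sorted: [10, 11, 15, 67, 78, 84, 98]


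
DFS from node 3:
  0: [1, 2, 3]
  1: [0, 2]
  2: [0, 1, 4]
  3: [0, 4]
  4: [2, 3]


Visit 3, push [4, 0]
Visit 0, push [2, 1]
Visit 1, push [2]
Visit 2, push [4]
Visit 4, push []

DFS order: [3, 0, 1, 2, 4]


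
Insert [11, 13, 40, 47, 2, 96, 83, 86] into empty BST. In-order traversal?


Insert 11: root
Insert 13: R from 11
Insert 40: R from 11 -> R from 13
Insert 47: R from 11 -> R from 13 -> R from 40
Insert 2: L from 11
Insert 96: R from 11 -> R from 13 -> R from 40 -> R from 47
Insert 83: R from 11 -> R from 13 -> R from 40 -> R from 47 -> L from 96
Insert 86: R from 11 -> R from 13 -> R from 40 -> R from 47 -> L from 96 -> R from 83

In-order: [2, 11, 13, 40, 47, 83, 86, 96]


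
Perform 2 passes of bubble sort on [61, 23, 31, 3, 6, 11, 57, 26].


Initial: [61, 23, 31, 3, 6, 11, 57, 26]
Pass 1: [23, 31, 3, 6, 11, 57, 26, 61] (7 swaps)
Pass 2: [23, 3, 6, 11, 31, 26, 57, 61] (4 swaps)

After 2 passes: [23, 3, 6, 11, 31, 26, 57, 61]


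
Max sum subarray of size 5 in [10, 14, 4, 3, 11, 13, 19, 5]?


[0:5]: 42
[1:6]: 45
[2:7]: 50
[3:8]: 51

Max: 51 at [3:8]


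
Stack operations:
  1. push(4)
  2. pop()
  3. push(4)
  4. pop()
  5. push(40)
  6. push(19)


push(4) -> [4]
pop()->4, []
push(4) -> [4]
pop()->4, []
push(40) -> [40]
push(19) -> [40, 19]

Final stack: [40, 19]


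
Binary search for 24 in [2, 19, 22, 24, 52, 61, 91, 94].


Step 1: lo=0, hi=7, mid=3, val=24

Found at index 3


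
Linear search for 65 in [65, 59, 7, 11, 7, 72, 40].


i=0: 65==65 found!

Found at 0, 1 comps


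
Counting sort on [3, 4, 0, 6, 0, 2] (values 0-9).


Input: [3, 4, 0, 6, 0, 2]
Counts: [2, 0, 1, 1, 1, 0, 1, 0, 0, 0]

Sorted: [0, 0, 2, 3, 4, 6]


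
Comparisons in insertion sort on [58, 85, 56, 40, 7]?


Algorithm: insertion sort
Input: [58, 85, 56, 40, 7]
Sorted: [7, 40, 56, 58, 85]

10


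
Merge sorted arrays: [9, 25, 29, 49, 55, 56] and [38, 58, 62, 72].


Take 9 from A
Take 25 from A
Take 29 from A
Take 38 from B
Take 49 from A
Take 55 from A
Take 56 from A

Merged: [9, 25, 29, 38, 49, 55, 56, 58, 62, 72]


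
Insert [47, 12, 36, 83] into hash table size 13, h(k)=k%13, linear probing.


Insert 47: h=8 -> slot 8
Insert 12: h=12 -> slot 12
Insert 36: h=10 -> slot 10
Insert 83: h=5 -> slot 5

Table: [None, None, None, None, None, 83, None, None, 47, None, 36, None, 12]


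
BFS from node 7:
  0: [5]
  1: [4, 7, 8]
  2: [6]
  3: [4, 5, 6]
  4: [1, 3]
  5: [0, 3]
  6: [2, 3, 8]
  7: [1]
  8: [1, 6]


Visit 7, enqueue [1]
Visit 1, enqueue [4, 8]
Visit 4, enqueue [3]
Visit 8, enqueue [6]
Visit 3, enqueue [5]
Visit 6, enqueue [2]
Visit 5, enqueue [0]
Visit 2, enqueue []
Visit 0, enqueue []

BFS order: [7, 1, 4, 8, 3, 6, 5, 2, 0]


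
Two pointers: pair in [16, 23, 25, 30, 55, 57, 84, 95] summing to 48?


lo=0(16)+hi=7(95)=111
lo=0(16)+hi=6(84)=100
lo=0(16)+hi=5(57)=73
lo=0(16)+hi=4(55)=71
lo=0(16)+hi=3(30)=46
lo=1(23)+hi=3(30)=53
lo=1(23)+hi=2(25)=48

Yes: 23+25=48


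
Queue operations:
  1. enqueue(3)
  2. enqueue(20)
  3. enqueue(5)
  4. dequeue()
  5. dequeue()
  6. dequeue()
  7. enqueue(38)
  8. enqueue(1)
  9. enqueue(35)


enqueue(3) -> [3]
enqueue(20) -> [3, 20]
enqueue(5) -> [3, 20, 5]
dequeue()->3, [20, 5]
dequeue()->20, [5]
dequeue()->5, []
enqueue(38) -> [38]
enqueue(1) -> [38, 1]
enqueue(35) -> [38, 1, 35]

Final queue: [38, 1, 35]


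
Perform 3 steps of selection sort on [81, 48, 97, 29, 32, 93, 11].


Initial: [81, 48, 97, 29, 32, 93, 11]
Step 1: min=11 at 6
  Swap: [11, 48, 97, 29, 32, 93, 81]
Step 2: min=29 at 3
  Swap: [11, 29, 97, 48, 32, 93, 81]
Step 3: min=32 at 4
  Swap: [11, 29, 32, 48, 97, 93, 81]

After 3 steps: [11, 29, 32, 48, 97, 93, 81]


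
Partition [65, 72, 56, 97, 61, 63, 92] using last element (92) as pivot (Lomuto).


Pivot: 92
  65 <= 92: advance i (no swap)
  72 <= 92: advance i (no swap)
  56 <= 92: advance i (no swap)
  61 <= 92: swap -> [65, 72, 56, 61, 97, 63, 92]
  63 <= 92: swap -> [65, 72, 56, 61, 63, 97, 92]
Place pivot at 5: [65, 72, 56, 61, 63, 92, 97]

Partitioned: [65, 72, 56, 61, 63, 92, 97]


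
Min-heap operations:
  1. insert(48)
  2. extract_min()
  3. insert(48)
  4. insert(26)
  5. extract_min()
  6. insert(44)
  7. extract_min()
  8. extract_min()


insert(48) -> [48]
extract_min()->48, []
insert(48) -> [48]
insert(26) -> [26, 48]
extract_min()->26, [48]
insert(44) -> [44, 48]
extract_min()->44, [48]
extract_min()->48, []

Final heap: []


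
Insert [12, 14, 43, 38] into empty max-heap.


Insert 12: [12]
Insert 14: [14, 12]
Insert 43: [43, 12, 14]
Insert 38: [43, 38, 14, 12]

Final heap: [43, 38, 14, 12]


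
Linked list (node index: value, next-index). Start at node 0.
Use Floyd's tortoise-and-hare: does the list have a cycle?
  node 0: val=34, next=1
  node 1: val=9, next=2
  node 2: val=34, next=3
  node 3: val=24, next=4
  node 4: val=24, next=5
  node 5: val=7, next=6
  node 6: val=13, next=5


Floyd's tortoise (slow, +1) and hare (fast, +2):
  init: slow=0, fast=0
  step 1: slow=1, fast=2
  step 2: slow=2, fast=4
  step 3: slow=3, fast=6
  step 4: slow=4, fast=6
  step 5: slow=5, fast=6
  step 6: slow=6, fast=6
  slow == fast at node 6: cycle detected

Cycle: yes


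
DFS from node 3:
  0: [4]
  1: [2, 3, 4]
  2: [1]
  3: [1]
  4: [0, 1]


Visit 3, push [1]
Visit 1, push [4, 2]
Visit 2, push []
Visit 4, push [0]
Visit 0, push []

DFS order: [3, 1, 2, 4, 0]


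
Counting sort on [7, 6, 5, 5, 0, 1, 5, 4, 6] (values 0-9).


Input: [7, 6, 5, 5, 0, 1, 5, 4, 6]
Counts: [1, 1, 0, 0, 1, 3, 2, 1, 0, 0]

Sorted: [0, 1, 4, 5, 5, 5, 6, 6, 7]


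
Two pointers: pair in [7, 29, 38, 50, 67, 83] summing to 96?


lo=0(7)+hi=5(83)=90
lo=1(29)+hi=5(83)=112
lo=1(29)+hi=4(67)=96

Yes: 29+67=96


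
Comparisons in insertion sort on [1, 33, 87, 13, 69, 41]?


Algorithm: insertion sort
Input: [1, 33, 87, 13, 69, 41]
Sorted: [1, 13, 33, 41, 69, 87]

10


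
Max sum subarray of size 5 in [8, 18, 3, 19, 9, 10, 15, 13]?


[0:5]: 57
[1:6]: 59
[2:7]: 56
[3:8]: 66

Max: 66 at [3:8]


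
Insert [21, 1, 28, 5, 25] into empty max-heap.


Insert 21: [21]
Insert 1: [21, 1]
Insert 28: [28, 1, 21]
Insert 5: [28, 5, 21, 1]
Insert 25: [28, 25, 21, 1, 5]

Final heap: [28, 25, 21, 1, 5]


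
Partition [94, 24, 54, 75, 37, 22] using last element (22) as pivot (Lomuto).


Pivot: 22
Place pivot at 0: [22, 24, 54, 75, 37, 94]

Partitioned: [22, 24, 54, 75, 37, 94]


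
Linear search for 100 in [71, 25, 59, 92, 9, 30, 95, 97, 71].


i=0: 71!=100
i=1: 25!=100
i=2: 59!=100
i=3: 92!=100
i=4: 9!=100
i=5: 30!=100
i=6: 95!=100
i=7: 97!=100
i=8: 71!=100

Not found, 9 comps


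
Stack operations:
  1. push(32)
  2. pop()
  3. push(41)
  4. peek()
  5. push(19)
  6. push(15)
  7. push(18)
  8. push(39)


push(32) -> [32]
pop()->32, []
push(41) -> [41]
peek()->41
push(19) -> [41, 19]
push(15) -> [41, 19, 15]
push(18) -> [41, 19, 15, 18]
push(39) -> [41, 19, 15, 18, 39]

Final stack: [41, 19, 15, 18, 39]


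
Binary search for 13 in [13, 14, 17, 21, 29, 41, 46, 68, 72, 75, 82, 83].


Step 1: lo=0, hi=11, mid=5, val=41
Step 2: lo=0, hi=4, mid=2, val=17
Step 3: lo=0, hi=1, mid=0, val=13

Found at index 0


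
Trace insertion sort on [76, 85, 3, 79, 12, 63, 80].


Initial: [76, 85, 3, 79, 12, 63, 80]
Insert 85: [76, 85, 3, 79, 12, 63, 80]
Insert 3: [3, 76, 85, 79, 12, 63, 80]
Insert 79: [3, 76, 79, 85, 12, 63, 80]
Insert 12: [3, 12, 76, 79, 85, 63, 80]
Insert 63: [3, 12, 63, 76, 79, 85, 80]
Insert 80: [3, 12, 63, 76, 79, 80, 85]

Sorted: [3, 12, 63, 76, 79, 80, 85]


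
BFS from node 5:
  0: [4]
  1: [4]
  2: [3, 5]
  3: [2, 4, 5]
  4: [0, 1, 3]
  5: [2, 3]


Visit 5, enqueue [2, 3]
Visit 2, enqueue []
Visit 3, enqueue [4]
Visit 4, enqueue [0, 1]
Visit 0, enqueue []
Visit 1, enqueue []

BFS order: [5, 2, 3, 4, 0, 1]


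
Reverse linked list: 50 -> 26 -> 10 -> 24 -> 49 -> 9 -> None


Step 1: curr=50, set curr.next=prev(None) | reversed so far: 50
Step 2: curr=26, set curr.next=prev(50) | reversed so far: 26 -> 50
Step 3: curr=10, set curr.next=prev(26) | reversed so far: 10 -> 26 -> 50
Step 4: curr=24, set curr.next=prev(10) | reversed so far: 24 -> 10 -> 26 -> 50
Step 5: curr=49, set curr.next=prev(24) | reversed so far: 49 -> 24 -> 10 -> 26 -> 50
Step 6: curr=9, set curr.next=prev(49) | reversed so far: 9 -> 49 -> 24 -> 10 -> 26 -> 50

9 -> 49 -> 24 -> 10 -> 26 -> 50 -> None


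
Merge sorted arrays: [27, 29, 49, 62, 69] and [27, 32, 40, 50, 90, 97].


Take 27 from A
Take 27 from B
Take 29 from A
Take 32 from B
Take 40 from B
Take 49 from A
Take 50 from B
Take 62 from A
Take 69 from A

Merged: [27, 27, 29, 32, 40, 49, 50, 62, 69, 90, 97]


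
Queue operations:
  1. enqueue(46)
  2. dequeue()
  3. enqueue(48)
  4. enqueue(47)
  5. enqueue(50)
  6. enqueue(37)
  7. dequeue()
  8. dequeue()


enqueue(46) -> [46]
dequeue()->46, []
enqueue(48) -> [48]
enqueue(47) -> [48, 47]
enqueue(50) -> [48, 47, 50]
enqueue(37) -> [48, 47, 50, 37]
dequeue()->48, [47, 50, 37]
dequeue()->47, [50, 37]

Final queue: [50, 37]


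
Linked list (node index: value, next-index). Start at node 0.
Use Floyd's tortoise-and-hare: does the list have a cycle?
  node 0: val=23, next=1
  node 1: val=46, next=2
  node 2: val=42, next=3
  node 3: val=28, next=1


Floyd's tortoise (slow, +1) and hare (fast, +2):
  init: slow=0, fast=0
  step 1: slow=1, fast=2
  step 2: slow=2, fast=1
  step 3: slow=3, fast=3
  slow == fast at node 3: cycle detected

Cycle: yes


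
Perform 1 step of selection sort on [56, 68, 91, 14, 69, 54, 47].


Initial: [56, 68, 91, 14, 69, 54, 47]
Step 1: min=14 at 3
  Swap: [14, 68, 91, 56, 69, 54, 47]

After 1 step: [14, 68, 91, 56, 69, 54, 47]


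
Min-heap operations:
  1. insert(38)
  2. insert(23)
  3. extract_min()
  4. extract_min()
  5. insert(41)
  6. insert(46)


insert(38) -> [38]
insert(23) -> [23, 38]
extract_min()->23, [38]
extract_min()->38, []
insert(41) -> [41]
insert(46) -> [41, 46]

Final heap: [41, 46]


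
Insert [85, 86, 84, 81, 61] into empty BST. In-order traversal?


Insert 85: root
Insert 86: R from 85
Insert 84: L from 85
Insert 81: L from 85 -> L from 84
Insert 61: L from 85 -> L from 84 -> L from 81

In-order: [61, 81, 84, 85, 86]


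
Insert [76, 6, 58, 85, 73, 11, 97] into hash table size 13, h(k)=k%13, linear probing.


Insert 76: h=11 -> slot 11
Insert 6: h=6 -> slot 6
Insert 58: h=6, 1 probes -> slot 7
Insert 85: h=7, 1 probes -> slot 8
Insert 73: h=8, 1 probes -> slot 9
Insert 11: h=11, 1 probes -> slot 12
Insert 97: h=6, 4 probes -> slot 10

Table: [None, None, None, None, None, None, 6, 58, 85, 73, 97, 76, 11]


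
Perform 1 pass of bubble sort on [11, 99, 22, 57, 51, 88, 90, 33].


Initial: [11, 99, 22, 57, 51, 88, 90, 33]
Pass 1: [11, 22, 57, 51, 88, 90, 33, 99] (6 swaps)

After 1 pass: [11, 22, 57, 51, 88, 90, 33, 99]


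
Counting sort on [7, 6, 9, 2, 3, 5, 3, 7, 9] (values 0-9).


Input: [7, 6, 9, 2, 3, 5, 3, 7, 9]
Counts: [0, 0, 1, 2, 0, 1, 1, 2, 0, 2]

Sorted: [2, 3, 3, 5, 6, 7, 7, 9, 9]


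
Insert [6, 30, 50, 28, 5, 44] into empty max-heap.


Insert 6: [6]
Insert 30: [30, 6]
Insert 50: [50, 6, 30]
Insert 28: [50, 28, 30, 6]
Insert 5: [50, 28, 30, 6, 5]
Insert 44: [50, 28, 44, 6, 5, 30]

Final heap: [50, 28, 44, 6, 5, 30]


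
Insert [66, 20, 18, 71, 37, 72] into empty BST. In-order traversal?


Insert 66: root
Insert 20: L from 66
Insert 18: L from 66 -> L from 20
Insert 71: R from 66
Insert 37: L from 66 -> R from 20
Insert 72: R from 66 -> R from 71

In-order: [18, 20, 37, 66, 71, 72]


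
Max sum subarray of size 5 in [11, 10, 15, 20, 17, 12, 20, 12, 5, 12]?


[0:5]: 73
[1:6]: 74
[2:7]: 84
[3:8]: 81
[4:9]: 66
[5:10]: 61

Max: 84 at [2:7]


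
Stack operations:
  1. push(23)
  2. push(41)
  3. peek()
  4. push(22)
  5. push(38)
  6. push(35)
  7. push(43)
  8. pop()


push(23) -> [23]
push(41) -> [23, 41]
peek()->41
push(22) -> [23, 41, 22]
push(38) -> [23, 41, 22, 38]
push(35) -> [23, 41, 22, 38, 35]
push(43) -> [23, 41, 22, 38, 35, 43]
pop()->43, [23, 41, 22, 38, 35]

Final stack: [23, 41, 22, 38, 35]


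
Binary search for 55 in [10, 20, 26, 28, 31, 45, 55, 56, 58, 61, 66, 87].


Step 1: lo=0, hi=11, mid=5, val=45
Step 2: lo=6, hi=11, mid=8, val=58
Step 3: lo=6, hi=7, mid=6, val=55

Found at index 6


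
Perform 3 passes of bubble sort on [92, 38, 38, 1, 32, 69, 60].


Initial: [92, 38, 38, 1, 32, 69, 60]
Pass 1: [38, 38, 1, 32, 69, 60, 92] (6 swaps)
Pass 2: [38, 1, 32, 38, 60, 69, 92] (3 swaps)
Pass 3: [1, 32, 38, 38, 60, 69, 92] (2 swaps)

After 3 passes: [1, 32, 38, 38, 60, 69, 92]


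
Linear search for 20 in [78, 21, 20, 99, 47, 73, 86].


i=0: 78!=20
i=1: 21!=20
i=2: 20==20 found!

Found at 2, 3 comps


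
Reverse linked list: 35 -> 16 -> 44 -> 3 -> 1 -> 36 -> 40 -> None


Step 1: curr=35, set curr.next=prev(None) | reversed so far: 35
Step 2: curr=16, set curr.next=prev(35) | reversed so far: 16 -> 35
Step 3: curr=44, set curr.next=prev(16) | reversed so far: 44 -> 16 -> 35
Step 4: curr=3, set curr.next=prev(44) | reversed so far: 3 -> 44 -> 16 -> 35
Step 5: curr=1, set curr.next=prev(3) | reversed so far: 1 -> 3 -> 44 -> 16 -> 35
Step 6: curr=36, set curr.next=prev(1) | reversed so far: 36 -> 1 -> 3 -> 44 -> 16 -> 35
Step 7: curr=40, set curr.next=prev(36) | reversed so far: 40 -> 36 -> 1 -> 3 -> 44 -> 16 -> 35

40 -> 36 -> 1 -> 3 -> 44 -> 16 -> 35 -> None


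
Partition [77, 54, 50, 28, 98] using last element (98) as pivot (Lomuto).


Pivot: 98
  77 <= 98: advance i (no swap)
  54 <= 98: advance i (no swap)
  50 <= 98: advance i (no swap)
  28 <= 98: advance i (no swap)
Place pivot at 4: [77, 54, 50, 28, 98]

Partitioned: [77, 54, 50, 28, 98]


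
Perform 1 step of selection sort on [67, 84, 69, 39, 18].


Initial: [67, 84, 69, 39, 18]
Step 1: min=18 at 4
  Swap: [18, 84, 69, 39, 67]

After 1 step: [18, 84, 69, 39, 67]


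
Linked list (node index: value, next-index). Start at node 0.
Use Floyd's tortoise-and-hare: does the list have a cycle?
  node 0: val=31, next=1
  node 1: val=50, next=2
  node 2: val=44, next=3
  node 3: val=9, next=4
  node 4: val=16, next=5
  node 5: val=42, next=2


Floyd's tortoise (slow, +1) and hare (fast, +2):
  init: slow=0, fast=0
  step 1: slow=1, fast=2
  step 2: slow=2, fast=4
  step 3: slow=3, fast=2
  step 4: slow=4, fast=4
  slow == fast at node 4: cycle detected

Cycle: yes


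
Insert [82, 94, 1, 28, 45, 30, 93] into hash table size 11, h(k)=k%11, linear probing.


Insert 82: h=5 -> slot 5
Insert 94: h=6 -> slot 6
Insert 1: h=1 -> slot 1
Insert 28: h=6, 1 probes -> slot 7
Insert 45: h=1, 1 probes -> slot 2
Insert 30: h=8 -> slot 8
Insert 93: h=5, 4 probes -> slot 9

Table: [None, 1, 45, None, None, 82, 94, 28, 30, 93, None]


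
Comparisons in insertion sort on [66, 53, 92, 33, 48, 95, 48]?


Algorithm: insertion sort
Input: [66, 53, 92, 33, 48, 95, 48]
Sorted: [33, 48, 48, 53, 66, 92, 95]

15


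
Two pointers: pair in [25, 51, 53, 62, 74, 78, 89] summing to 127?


lo=0(25)+hi=6(89)=114
lo=1(51)+hi=6(89)=140
lo=1(51)+hi=5(78)=129
lo=1(51)+hi=4(74)=125
lo=2(53)+hi=4(74)=127

Yes: 53+74=127


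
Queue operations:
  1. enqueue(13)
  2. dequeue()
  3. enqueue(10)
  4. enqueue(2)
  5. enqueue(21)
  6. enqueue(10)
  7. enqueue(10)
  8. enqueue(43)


enqueue(13) -> [13]
dequeue()->13, []
enqueue(10) -> [10]
enqueue(2) -> [10, 2]
enqueue(21) -> [10, 2, 21]
enqueue(10) -> [10, 2, 21, 10]
enqueue(10) -> [10, 2, 21, 10, 10]
enqueue(43) -> [10, 2, 21, 10, 10, 43]

Final queue: [10, 2, 21, 10, 10, 43]


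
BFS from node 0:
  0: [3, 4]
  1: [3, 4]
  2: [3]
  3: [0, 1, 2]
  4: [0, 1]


Visit 0, enqueue [3, 4]
Visit 3, enqueue [1, 2]
Visit 4, enqueue []
Visit 1, enqueue []
Visit 2, enqueue []

BFS order: [0, 3, 4, 1, 2]


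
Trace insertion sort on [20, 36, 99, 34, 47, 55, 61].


Initial: [20, 36, 99, 34, 47, 55, 61]
Insert 36: [20, 36, 99, 34, 47, 55, 61]
Insert 99: [20, 36, 99, 34, 47, 55, 61]
Insert 34: [20, 34, 36, 99, 47, 55, 61]
Insert 47: [20, 34, 36, 47, 99, 55, 61]
Insert 55: [20, 34, 36, 47, 55, 99, 61]
Insert 61: [20, 34, 36, 47, 55, 61, 99]

Sorted: [20, 34, 36, 47, 55, 61, 99]


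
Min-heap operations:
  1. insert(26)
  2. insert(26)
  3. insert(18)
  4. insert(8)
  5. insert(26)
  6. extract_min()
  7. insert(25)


insert(26) -> [26]
insert(26) -> [26, 26]
insert(18) -> [18, 26, 26]
insert(8) -> [8, 18, 26, 26]
insert(26) -> [8, 18, 26, 26, 26]
extract_min()->8, [18, 26, 26, 26]
insert(25) -> [18, 25, 26, 26, 26]

Final heap: [18, 25, 26, 26, 26]


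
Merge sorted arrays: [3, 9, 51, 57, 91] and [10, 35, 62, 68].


Take 3 from A
Take 9 from A
Take 10 from B
Take 35 from B
Take 51 from A
Take 57 from A
Take 62 from B
Take 68 from B

Merged: [3, 9, 10, 35, 51, 57, 62, 68, 91]


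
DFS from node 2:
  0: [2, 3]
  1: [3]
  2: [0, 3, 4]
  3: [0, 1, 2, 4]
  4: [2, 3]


Visit 2, push [4, 3, 0]
Visit 0, push [3]
Visit 3, push [4, 1]
Visit 1, push []
Visit 4, push []

DFS order: [2, 0, 3, 1, 4]


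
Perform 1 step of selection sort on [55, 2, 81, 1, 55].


Initial: [55, 2, 81, 1, 55]
Step 1: min=1 at 3
  Swap: [1, 2, 81, 55, 55]

After 1 step: [1, 2, 81, 55, 55]


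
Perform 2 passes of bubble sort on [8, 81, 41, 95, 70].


Initial: [8, 81, 41, 95, 70]
Pass 1: [8, 41, 81, 70, 95] (2 swaps)
Pass 2: [8, 41, 70, 81, 95] (1 swaps)

After 2 passes: [8, 41, 70, 81, 95]


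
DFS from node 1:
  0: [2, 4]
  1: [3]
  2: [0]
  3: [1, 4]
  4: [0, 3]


Visit 1, push [3]
Visit 3, push [4]
Visit 4, push [0]
Visit 0, push [2]
Visit 2, push []

DFS order: [1, 3, 4, 0, 2]


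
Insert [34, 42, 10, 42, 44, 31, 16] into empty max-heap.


Insert 34: [34]
Insert 42: [42, 34]
Insert 10: [42, 34, 10]
Insert 42: [42, 42, 10, 34]
Insert 44: [44, 42, 10, 34, 42]
Insert 31: [44, 42, 31, 34, 42, 10]
Insert 16: [44, 42, 31, 34, 42, 10, 16]

Final heap: [44, 42, 31, 34, 42, 10, 16]


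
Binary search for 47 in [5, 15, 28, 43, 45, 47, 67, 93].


Step 1: lo=0, hi=7, mid=3, val=43
Step 2: lo=4, hi=7, mid=5, val=47

Found at index 5


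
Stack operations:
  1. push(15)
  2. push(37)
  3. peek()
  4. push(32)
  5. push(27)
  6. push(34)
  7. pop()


push(15) -> [15]
push(37) -> [15, 37]
peek()->37
push(32) -> [15, 37, 32]
push(27) -> [15, 37, 32, 27]
push(34) -> [15, 37, 32, 27, 34]
pop()->34, [15, 37, 32, 27]

Final stack: [15, 37, 32, 27]


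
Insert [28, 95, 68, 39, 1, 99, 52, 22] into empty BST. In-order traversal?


Insert 28: root
Insert 95: R from 28
Insert 68: R from 28 -> L from 95
Insert 39: R from 28 -> L from 95 -> L from 68
Insert 1: L from 28
Insert 99: R from 28 -> R from 95
Insert 52: R from 28 -> L from 95 -> L from 68 -> R from 39
Insert 22: L from 28 -> R from 1

In-order: [1, 22, 28, 39, 52, 68, 95, 99]


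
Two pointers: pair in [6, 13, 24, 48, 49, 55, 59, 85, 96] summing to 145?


lo=0(6)+hi=8(96)=102
lo=1(13)+hi=8(96)=109
lo=2(24)+hi=8(96)=120
lo=3(48)+hi=8(96)=144
lo=4(49)+hi=8(96)=145

Yes: 49+96=145


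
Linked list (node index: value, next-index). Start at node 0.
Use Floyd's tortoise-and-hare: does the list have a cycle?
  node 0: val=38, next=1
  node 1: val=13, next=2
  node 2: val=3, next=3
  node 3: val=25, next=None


Floyd's tortoise (slow, +1) and hare (fast, +2):
  init: slow=0, fast=0
  step 1: slow=1, fast=2
  step 2: fast 2->3->None, no cycle

Cycle: no


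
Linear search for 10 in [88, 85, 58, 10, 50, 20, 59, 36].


i=0: 88!=10
i=1: 85!=10
i=2: 58!=10
i=3: 10==10 found!

Found at 3, 4 comps


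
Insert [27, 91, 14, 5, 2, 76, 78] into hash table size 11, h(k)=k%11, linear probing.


Insert 27: h=5 -> slot 5
Insert 91: h=3 -> slot 3
Insert 14: h=3, 1 probes -> slot 4
Insert 5: h=5, 1 probes -> slot 6
Insert 2: h=2 -> slot 2
Insert 76: h=10 -> slot 10
Insert 78: h=1 -> slot 1

Table: [None, 78, 2, 91, 14, 27, 5, None, None, None, 76]


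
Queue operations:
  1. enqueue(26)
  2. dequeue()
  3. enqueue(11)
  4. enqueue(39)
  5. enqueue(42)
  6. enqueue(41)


enqueue(26) -> [26]
dequeue()->26, []
enqueue(11) -> [11]
enqueue(39) -> [11, 39]
enqueue(42) -> [11, 39, 42]
enqueue(41) -> [11, 39, 42, 41]

Final queue: [11, 39, 42, 41]


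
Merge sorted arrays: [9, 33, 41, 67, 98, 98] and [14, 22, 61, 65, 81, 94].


Take 9 from A
Take 14 from B
Take 22 from B
Take 33 from A
Take 41 from A
Take 61 from B
Take 65 from B
Take 67 from A
Take 81 from B
Take 94 from B

Merged: [9, 14, 22, 33, 41, 61, 65, 67, 81, 94, 98, 98]


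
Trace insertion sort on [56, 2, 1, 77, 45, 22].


Initial: [56, 2, 1, 77, 45, 22]
Insert 2: [2, 56, 1, 77, 45, 22]
Insert 1: [1, 2, 56, 77, 45, 22]
Insert 77: [1, 2, 56, 77, 45, 22]
Insert 45: [1, 2, 45, 56, 77, 22]
Insert 22: [1, 2, 22, 45, 56, 77]

Sorted: [1, 2, 22, 45, 56, 77]


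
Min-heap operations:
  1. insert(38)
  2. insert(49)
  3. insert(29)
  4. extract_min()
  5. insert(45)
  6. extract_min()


insert(38) -> [38]
insert(49) -> [38, 49]
insert(29) -> [29, 49, 38]
extract_min()->29, [38, 49]
insert(45) -> [38, 49, 45]
extract_min()->38, [45, 49]

Final heap: [45, 49]


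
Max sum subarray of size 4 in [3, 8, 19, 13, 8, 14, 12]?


[0:4]: 43
[1:5]: 48
[2:6]: 54
[3:7]: 47

Max: 54 at [2:6]


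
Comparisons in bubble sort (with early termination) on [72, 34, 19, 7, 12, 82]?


Algorithm: bubble sort (with early termination)
Input: [72, 34, 19, 7, 12, 82]
Sorted: [7, 12, 19, 34, 72, 82]

14


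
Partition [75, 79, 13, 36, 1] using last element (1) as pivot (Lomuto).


Pivot: 1
Place pivot at 0: [1, 79, 13, 36, 75]

Partitioned: [1, 79, 13, 36, 75]


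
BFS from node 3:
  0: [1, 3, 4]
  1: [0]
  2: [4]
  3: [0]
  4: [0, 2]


Visit 3, enqueue [0]
Visit 0, enqueue [1, 4]
Visit 1, enqueue []
Visit 4, enqueue [2]
Visit 2, enqueue []

BFS order: [3, 0, 1, 4, 2]


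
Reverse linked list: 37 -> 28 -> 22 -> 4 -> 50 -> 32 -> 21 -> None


Step 1: curr=37, set curr.next=prev(None) | reversed so far: 37
Step 2: curr=28, set curr.next=prev(37) | reversed so far: 28 -> 37
Step 3: curr=22, set curr.next=prev(28) | reversed so far: 22 -> 28 -> 37
Step 4: curr=4, set curr.next=prev(22) | reversed so far: 4 -> 22 -> 28 -> 37
Step 5: curr=50, set curr.next=prev(4) | reversed so far: 50 -> 4 -> 22 -> 28 -> 37
Step 6: curr=32, set curr.next=prev(50) | reversed so far: 32 -> 50 -> 4 -> 22 -> 28 -> 37
Step 7: curr=21, set curr.next=prev(32) | reversed so far: 21 -> 32 -> 50 -> 4 -> 22 -> 28 -> 37

21 -> 32 -> 50 -> 4 -> 22 -> 28 -> 37 -> None


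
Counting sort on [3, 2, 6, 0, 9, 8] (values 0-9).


Input: [3, 2, 6, 0, 9, 8]
Counts: [1, 0, 1, 1, 0, 0, 1, 0, 1, 1]

Sorted: [0, 2, 3, 6, 8, 9]


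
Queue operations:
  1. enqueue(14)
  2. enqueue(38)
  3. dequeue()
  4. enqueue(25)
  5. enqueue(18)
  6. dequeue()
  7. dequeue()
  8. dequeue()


enqueue(14) -> [14]
enqueue(38) -> [14, 38]
dequeue()->14, [38]
enqueue(25) -> [38, 25]
enqueue(18) -> [38, 25, 18]
dequeue()->38, [25, 18]
dequeue()->25, [18]
dequeue()->18, []

Final queue: []


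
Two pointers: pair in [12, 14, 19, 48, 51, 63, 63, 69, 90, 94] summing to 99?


lo=0(12)+hi=9(94)=106
lo=0(12)+hi=8(90)=102
lo=0(12)+hi=7(69)=81
lo=1(14)+hi=7(69)=83
lo=2(19)+hi=7(69)=88
lo=3(48)+hi=7(69)=117
lo=3(48)+hi=6(63)=111
lo=3(48)+hi=5(63)=111
lo=3(48)+hi=4(51)=99

Yes: 48+51=99


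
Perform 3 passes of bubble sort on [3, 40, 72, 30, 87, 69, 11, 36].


Initial: [3, 40, 72, 30, 87, 69, 11, 36]
Pass 1: [3, 40, 30, 72, 69, 11, 36, 87] (4 swaps)
Pass 2: [3, 30, 40, 69, 11, 36, 72, 87] (4 swaps)
Pass 3: [3, 30, 40, 11, 36, 69, 72, 87] (2 swaps)

After 3 passes: [3, 30, 40, 11, 36, 69, 72, 87]


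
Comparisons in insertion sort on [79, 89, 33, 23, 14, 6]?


Algorithm: insertion sort
Input: [79, 89, 33, 23, 14, 6]
Sorted: [6, 14, 23, 33, 79, 89]

15


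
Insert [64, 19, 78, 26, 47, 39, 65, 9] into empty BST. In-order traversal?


Insert 64: root
Insert 19: L from 64
Insert 78: R from 64
Insert 26: L from 64 -> R from 19
Insert 47: L from 64 -> R from 19 -> R from 26
Insert 39: L from 64 -> R from 19 -> R from 26 -> L from 47
Insert 65: R from 64 -> L from 78
Insert 9: L from 64 -> L from 19

In-order: [9, 19, 26, 39, 47, 64, 65, 78]


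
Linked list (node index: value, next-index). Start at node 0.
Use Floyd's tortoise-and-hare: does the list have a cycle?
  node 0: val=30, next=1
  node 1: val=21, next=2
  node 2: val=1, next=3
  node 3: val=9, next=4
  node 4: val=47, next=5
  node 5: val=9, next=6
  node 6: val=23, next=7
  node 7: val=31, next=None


Floyd's tortoise (slow, +1) and hare (fast, +2):
  init: slow=0, fast=0
  step 1: slow=1, fast=2
  step 2: slow=2, fast=4
  step 3: slow=3, fast=6
  step 4: fast 6->7->None, no cycle

Cycle: no


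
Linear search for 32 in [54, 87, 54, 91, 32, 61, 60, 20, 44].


i=0: 54!=32
i=1: 87!=32
i=2: 54!=32
i=3: 91!=32
i=4: 32==32 found!

Found at 4, 5 comps


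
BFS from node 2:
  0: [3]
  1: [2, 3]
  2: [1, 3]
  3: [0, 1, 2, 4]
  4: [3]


Visit 2, enqueue [1, 3]
Visit 1, enqueue []
Visit 3, enqueue [0, 4]
Visit 0, enqueue []
Visit 4, enqueue []

BFS order: [2, 1, 3, 0, 4]


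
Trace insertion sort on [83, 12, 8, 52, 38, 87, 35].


Initial: [83, 12, 8, 52, 38, 87, 35]
Insert 12: [12, 83, 8, 52, 38, 87, 35]
Insert 8: [8, 12, 83, 52, 38, 87, 35]
Insert 52: [8, 12, 52, 83, 38, 87, 35]
Insert 38: [8, 12, 38, 52, 83, 87, 35]
Insert 87: [8, 12, 38, 52, 83, 87, 35]
Insert 35: [8, 12, 35, 38, 52, 83, 87]

Sorted: [8, 12, 35, 38, 52, 83, 87]


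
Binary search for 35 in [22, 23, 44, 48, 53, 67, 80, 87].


Step 1: lo=0, hi=7, mid=3, val=48
Step 2: lo=0, hi=2, mid=1, val=23
Step 3: lo=2, hi=2, mid=2, val=44

Not found


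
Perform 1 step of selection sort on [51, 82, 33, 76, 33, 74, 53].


Initial: [51, 82, 33, 76, 33, 74, 53]
Step 1: min=33 at 2
  Swap: [33, 82, 51, 76, 33, 74, 53]

After 1 step: [33, 82, 51, 76, 33, 74, 53]


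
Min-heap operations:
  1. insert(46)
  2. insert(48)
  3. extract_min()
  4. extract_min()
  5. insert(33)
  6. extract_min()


insert(46) -> [46]
insert(48) -> [46, 48]
extract_min()->46, [48]
extract_min()->48, []
insert(33) -> [33]
extract_min()->33, []

Final heap: []


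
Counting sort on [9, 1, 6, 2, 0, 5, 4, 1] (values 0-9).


Input: [9, 1, 6, 2, 0, 5, 4, 1]
Counts: [1, 2, 1, 0, 1, 1, 1, 0, 0, 1]

Sorted: [0, 1, 1, 2, 4, 5, 6, 9]
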